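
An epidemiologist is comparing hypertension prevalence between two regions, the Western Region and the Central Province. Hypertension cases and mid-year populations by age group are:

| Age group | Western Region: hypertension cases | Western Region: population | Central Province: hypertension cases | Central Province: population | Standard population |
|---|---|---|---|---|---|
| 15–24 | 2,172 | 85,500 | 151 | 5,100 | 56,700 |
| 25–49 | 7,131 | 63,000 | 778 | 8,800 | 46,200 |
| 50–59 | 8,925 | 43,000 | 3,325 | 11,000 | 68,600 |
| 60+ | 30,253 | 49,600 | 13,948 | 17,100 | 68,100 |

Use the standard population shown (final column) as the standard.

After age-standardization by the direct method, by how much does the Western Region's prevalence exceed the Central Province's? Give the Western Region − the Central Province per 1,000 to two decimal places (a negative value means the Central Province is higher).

-81.81

Age-specific rates per 1,000 for the Western Region: 25.404, 113.190, 207.558, 609.940.
For the Central Province: 29.608, 88.409, 302.273, 815.673.
Standard total = 239,600; weights = 0.2366, 0.1928, 0.2863, 0.2842.
The Western Region: 0.2366×25.404 + 0.1928×113.190 + 0.2863×207.558 + 0.2842×609.940 = 260.6225 per 1,000.
The Central Province: 0.2366×29.608 + 0.1928×88.409 + 0.2863×302.273 + 0.2842×815.673 = 342.4310 per 1,000.
Difference = 260.6225 − 342.4310 = -81.8085.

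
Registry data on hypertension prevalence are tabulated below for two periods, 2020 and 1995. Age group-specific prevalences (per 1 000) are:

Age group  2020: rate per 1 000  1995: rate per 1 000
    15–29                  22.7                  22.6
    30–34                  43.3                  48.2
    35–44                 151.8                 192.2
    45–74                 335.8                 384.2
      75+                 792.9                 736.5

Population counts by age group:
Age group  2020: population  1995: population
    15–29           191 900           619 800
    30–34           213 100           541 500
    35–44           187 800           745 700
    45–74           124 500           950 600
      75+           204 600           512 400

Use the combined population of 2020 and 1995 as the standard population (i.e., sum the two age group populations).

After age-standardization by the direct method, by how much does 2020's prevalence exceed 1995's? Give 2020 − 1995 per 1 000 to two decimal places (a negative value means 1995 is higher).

Combined standard total = 4 291 900; weights = 0.1891, 0.1758, 0.2175, 0.2505, 0.1671.
2020: 0.1891×22.7 + 0.1758×43.3 + 0.2175×151.8 + 0.2505×335.8 + 0.1671×792.9 = 261.5003 per 1 000.
1995: 0.1891×22.6 + 0.1758×48.2 + 0.2175×192.2 + 0.2505×384.2 + 0.1671×736.5 = 273.8318 per 1 000.
Difference = 261.5003 − 273.8318 = -12.3316.

-12.33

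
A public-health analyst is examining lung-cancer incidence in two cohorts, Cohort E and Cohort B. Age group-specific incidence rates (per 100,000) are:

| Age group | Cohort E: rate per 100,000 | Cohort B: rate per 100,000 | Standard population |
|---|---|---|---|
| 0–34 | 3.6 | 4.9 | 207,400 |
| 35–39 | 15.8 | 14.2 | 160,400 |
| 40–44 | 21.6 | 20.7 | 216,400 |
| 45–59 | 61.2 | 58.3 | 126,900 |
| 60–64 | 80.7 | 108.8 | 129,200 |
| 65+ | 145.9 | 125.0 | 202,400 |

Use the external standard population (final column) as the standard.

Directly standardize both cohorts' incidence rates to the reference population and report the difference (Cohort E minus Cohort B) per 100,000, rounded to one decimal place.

Standard total = 1,042,700; weights = 0.1989, 0.1538, 0.2075, 0.1217, 0.1239, 0.1941.
Cohort E: 0.1989×3.6 + 0.1538×15.8 + 0.2075×21.6 + 0.1217×61.2 + 0.1239×80.7 + 0.1941×145.9 = 53.3980 per 100,000.
Cohort B: 0.1989×4.9 + 0.1538×14.2 + 0.2075×20.7 + 0.1217×58.3 + 0.1239×108.8 + 0.1941×125.0 = 52.2956 per 100,000.
Difference = 53.3980 − 52.2956 = 1.1024.

1.1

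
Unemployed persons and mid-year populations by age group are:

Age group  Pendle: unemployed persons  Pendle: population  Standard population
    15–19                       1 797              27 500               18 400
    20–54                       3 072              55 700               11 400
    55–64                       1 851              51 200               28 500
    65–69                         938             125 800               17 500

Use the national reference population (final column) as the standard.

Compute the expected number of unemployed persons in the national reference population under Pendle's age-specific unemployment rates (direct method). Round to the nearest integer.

2992

Age-specific rates per 1 000 for Pendle: 65.345, 55.153, 36.152, 7.456.
Expected unemployed persons = Σ (standard pop × age-specific rate ÷ 1 000)
= 18 400×65.345/1 000 + 11 400×55.153/1 000 + 28 500×36.152/1 000 + 17 500×7.456/1 000
= 1202.36 + 628.74 + 1030.34 + 130.48 = 2991.92.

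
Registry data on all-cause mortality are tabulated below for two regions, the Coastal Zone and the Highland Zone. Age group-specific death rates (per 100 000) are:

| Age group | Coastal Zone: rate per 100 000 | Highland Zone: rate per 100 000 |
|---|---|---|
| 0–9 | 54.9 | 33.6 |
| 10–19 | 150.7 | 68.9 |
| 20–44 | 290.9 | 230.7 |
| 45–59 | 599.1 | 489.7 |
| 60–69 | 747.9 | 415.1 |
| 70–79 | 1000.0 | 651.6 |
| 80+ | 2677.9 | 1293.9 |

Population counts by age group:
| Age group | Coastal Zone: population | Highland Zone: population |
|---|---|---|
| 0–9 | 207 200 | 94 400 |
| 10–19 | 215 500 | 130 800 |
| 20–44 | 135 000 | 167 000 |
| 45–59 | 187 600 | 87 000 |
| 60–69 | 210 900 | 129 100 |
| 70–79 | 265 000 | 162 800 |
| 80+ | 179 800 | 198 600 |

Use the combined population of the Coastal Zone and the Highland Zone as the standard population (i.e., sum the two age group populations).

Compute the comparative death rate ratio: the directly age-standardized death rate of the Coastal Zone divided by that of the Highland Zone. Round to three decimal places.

Combined standard total = 2 370 700; weights = 0.1272, 0.1461, 0.1274, 0.1158, 0.1434, 0.1805, 0.1596.
The Coastal Zone: 0.1272×54.9 + 0.1461×150.7 + 0.1274×290.9 + 0.1158×599.1 + 0.1434×747.9 + 0.1805×1000.0 + 0.1596×2677.9 = 850.5982 per 100 000.
The Highland Zone: 0.1272×33.6 + 0.1461×68.9 + 0.1274×230.7 + 0.1158×489.7 + 0.1434×415.1 + 0.1805×651.6 + 0.1596×1293.9 = 484.0921 per 100 000.
Ratio = 850.5982 ÷ 484.0921 = 1.75710.

1.757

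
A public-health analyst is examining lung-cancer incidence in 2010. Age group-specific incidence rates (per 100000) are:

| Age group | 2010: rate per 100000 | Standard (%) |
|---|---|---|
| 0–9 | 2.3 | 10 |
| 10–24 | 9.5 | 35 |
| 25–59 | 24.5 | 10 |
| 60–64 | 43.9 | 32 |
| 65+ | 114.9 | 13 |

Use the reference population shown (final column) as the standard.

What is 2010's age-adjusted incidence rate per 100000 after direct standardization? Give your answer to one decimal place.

35.0

Standard weights: 0.10, 0.35, 0.10, 0.32, 0.13.
Standardized rate: 0.1000×2.3 + 0.3500×9.5 + 0.1000×24.5 + 0.3200×43.9 + 0.1300×114.9 = 34.9900 per 100000.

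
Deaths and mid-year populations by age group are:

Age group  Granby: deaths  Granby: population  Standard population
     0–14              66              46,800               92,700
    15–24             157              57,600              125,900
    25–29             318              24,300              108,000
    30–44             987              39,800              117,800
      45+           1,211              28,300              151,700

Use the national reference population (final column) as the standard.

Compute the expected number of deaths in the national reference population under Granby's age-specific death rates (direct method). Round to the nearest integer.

Age-specific rates per 100,000 for Granby: 141.03, 272.57, 1308.64, 2479.90, 4279.15.
Expected deaths = Σ (standard pop × age-specific rate ÷ 100,000)
= 92,700×141.03/100,000 + 125,900×272.57/100,000 + 108,000×1308.64/100,000 + 117,800×2479.90/100,000 + 151,700×4279.15/100,000
= 130.73 + 343.16 + 1413.33 + 2921.32 + 6491.47 = 11300.02.

11300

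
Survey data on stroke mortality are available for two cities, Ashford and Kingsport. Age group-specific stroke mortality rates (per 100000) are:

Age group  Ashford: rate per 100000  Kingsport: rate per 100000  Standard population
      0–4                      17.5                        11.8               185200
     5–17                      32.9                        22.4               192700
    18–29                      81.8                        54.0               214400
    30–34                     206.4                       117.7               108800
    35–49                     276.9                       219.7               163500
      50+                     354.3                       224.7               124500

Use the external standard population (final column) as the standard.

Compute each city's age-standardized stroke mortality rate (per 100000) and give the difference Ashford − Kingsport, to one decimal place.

Standard total = 989100; weights = 0.1872, 0.1948, 0.2168, 0.1100, 0.1653, 0.1259.
Ashford: 0.1872×17.5 + 0.1948×32.9 + 0.2168×81.8 + 0.1100×206.4 + 0.1653×276.9 + 0.1259×354.3 = 140.4899 per 100000.
Kingsport: 0.1872×11.8 + 0.1948×22.4 + 0.2168×54.0 + 0.1100×117.7 + 0.1653×219.7 + 0.1259×224.7 = 95.8258 per 100000.
Difference = 140.4899 − 95.8258 = 44.6641.

44.7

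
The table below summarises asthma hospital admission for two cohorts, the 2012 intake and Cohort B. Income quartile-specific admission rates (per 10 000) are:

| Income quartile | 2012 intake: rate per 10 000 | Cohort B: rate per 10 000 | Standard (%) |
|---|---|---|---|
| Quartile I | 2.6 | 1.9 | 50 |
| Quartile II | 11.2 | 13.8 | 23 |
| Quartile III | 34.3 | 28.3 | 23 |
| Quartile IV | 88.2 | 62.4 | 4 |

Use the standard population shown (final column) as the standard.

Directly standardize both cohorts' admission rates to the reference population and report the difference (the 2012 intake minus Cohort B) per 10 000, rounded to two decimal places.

Standard weights: 0.50, 0.23, 0.23, 0.04.
The 2012 intake: 0.5000×2.6 + 0.2300×11.2 + 0.2300×34.3 + 0.0400×88.2 = 15.2930 per 10 000.
Cohort B: 0.5000×1.9 + 0.2300×13.8 + 0.2300×28.3 + 0.0400×62.4 = 13.1290 per 10 000.
Difference = 15.2930 − 13.1290 = 2.1640.

2.16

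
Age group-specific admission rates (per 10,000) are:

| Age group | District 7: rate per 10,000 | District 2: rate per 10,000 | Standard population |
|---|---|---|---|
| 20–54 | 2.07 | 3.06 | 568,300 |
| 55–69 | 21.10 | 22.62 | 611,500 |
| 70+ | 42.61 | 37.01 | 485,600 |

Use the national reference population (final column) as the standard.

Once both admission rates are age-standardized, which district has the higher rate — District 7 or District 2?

Standard total = 1,665,400; weights = 0.3412, 0.3672, 0.2916.
District 7: 0.3412×2.07 + 0.3672×21.10 + 0.2916×42.61 = 20.8781 per 10,000.
District 2: 0.3412×3.06 + 0.3672×22.62 + 0.2916×37.01 = 20.1412 per 10,000.

District 7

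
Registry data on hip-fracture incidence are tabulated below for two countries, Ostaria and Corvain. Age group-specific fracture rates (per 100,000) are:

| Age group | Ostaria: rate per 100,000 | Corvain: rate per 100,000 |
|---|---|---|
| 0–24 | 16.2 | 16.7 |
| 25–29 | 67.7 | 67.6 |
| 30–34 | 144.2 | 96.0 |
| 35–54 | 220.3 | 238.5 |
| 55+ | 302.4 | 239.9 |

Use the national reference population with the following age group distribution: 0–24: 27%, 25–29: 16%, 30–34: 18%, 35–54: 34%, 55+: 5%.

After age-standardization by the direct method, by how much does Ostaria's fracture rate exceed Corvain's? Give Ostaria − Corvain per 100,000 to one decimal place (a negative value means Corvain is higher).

Standard weights: 0.27, 0.16, 0.18, 0.34, 0.05.
Ostaria: 0.2700×16.2 + 0.1600×67.7 + 0.1800×144.2 + 0.3400×220.3 + 0.0500×302.4 = 131.1840 per 100,000.
Corvain: 0.2700×16.7 + 0.1600×67.6 + 0.1800×96.0 + 0.3400×238.5 + 0.0500×239.9 = 125.6900 per 100,000.
Difference = 131.1840 − 125.6900 = 5.4940.

5.5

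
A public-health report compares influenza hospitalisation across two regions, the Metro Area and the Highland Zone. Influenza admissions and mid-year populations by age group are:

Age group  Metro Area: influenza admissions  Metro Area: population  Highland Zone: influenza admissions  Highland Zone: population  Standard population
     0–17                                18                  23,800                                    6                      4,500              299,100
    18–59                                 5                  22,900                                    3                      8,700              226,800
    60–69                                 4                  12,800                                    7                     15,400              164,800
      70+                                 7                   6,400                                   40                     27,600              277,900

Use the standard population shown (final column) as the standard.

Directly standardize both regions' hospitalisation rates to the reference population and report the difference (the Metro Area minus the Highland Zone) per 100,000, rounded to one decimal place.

-33.4

Age-specific rates per 100,000 for the Metro Area: 75.63, 21.83, 31.25, 109.38.
For the Highland Zone: 133.33, 34.48, 45.45, 144.93.
Standard total = 968,600; weights = 0.3088, 0.2342, 0.1701, 0.2869.
The Metro Area: 0.3088×75.63 + 0.2342×21.83 + 0.1701×31.25 + 0.2869×109.38 = 65.1644 per 100,000.
The Highland Zone: 0.3088×133.33 + 0.2342×34.48 + 0.1701×45.45 + 0.2869×144.93 = 98.5618 per 100,000.
Difference = 65.1644 − 98.5618 = -33.3974.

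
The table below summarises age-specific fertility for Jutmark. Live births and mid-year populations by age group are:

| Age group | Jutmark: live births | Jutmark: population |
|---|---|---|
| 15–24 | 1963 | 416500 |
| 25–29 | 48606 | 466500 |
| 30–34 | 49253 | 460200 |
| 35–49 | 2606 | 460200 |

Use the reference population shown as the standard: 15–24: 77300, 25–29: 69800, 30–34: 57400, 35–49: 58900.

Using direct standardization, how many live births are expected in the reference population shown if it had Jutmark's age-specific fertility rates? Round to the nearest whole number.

Age-specific rates per 1000 for Jutmark: 4.713, 104.193, 107.025, 5.663.
Expected live births = Σ (standard pop × age-specific rate ÷ 1000)
= 77300×4.713/1000 + 69800×104.193/1000 + 57400×107.025/1000 + 58900×5.663/1000
= 364.32 + 7272.67 + 6143.25 + 333.54 = 14113.77.

14114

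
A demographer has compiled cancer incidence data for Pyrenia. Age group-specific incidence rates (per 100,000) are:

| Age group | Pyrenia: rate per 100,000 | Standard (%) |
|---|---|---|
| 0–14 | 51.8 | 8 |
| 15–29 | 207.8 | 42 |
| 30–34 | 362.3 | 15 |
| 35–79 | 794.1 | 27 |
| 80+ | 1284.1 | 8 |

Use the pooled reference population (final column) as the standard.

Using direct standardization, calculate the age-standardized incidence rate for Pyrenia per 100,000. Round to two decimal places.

462.90

Standard weights: 0.08, 0.42, 0.15, 0.27, 0.08.
Standardized rate: 0.0800×51.8 + 0.4200×207.8 + 0.1500×362.3 + 0.2700×794.1 + 0.0800×1284.1 = 462.9000 per 100,000.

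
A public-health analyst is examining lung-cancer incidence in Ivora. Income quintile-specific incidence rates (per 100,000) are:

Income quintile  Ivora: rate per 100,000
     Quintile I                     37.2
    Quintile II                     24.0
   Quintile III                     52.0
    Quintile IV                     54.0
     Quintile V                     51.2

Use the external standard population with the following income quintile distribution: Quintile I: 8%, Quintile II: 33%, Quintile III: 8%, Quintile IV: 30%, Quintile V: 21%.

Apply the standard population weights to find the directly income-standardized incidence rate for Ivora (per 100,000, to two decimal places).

Standard weights: 0.08, 0.33, 0.08, 0.30, 0.21.
Standardized rate: 0.0800×37.2 + 0.3300×24.0 + 0.0800×52.0 + 0.3000×54.0 + 0.2100×51.2 = 42.0080 per 100,000.

42.01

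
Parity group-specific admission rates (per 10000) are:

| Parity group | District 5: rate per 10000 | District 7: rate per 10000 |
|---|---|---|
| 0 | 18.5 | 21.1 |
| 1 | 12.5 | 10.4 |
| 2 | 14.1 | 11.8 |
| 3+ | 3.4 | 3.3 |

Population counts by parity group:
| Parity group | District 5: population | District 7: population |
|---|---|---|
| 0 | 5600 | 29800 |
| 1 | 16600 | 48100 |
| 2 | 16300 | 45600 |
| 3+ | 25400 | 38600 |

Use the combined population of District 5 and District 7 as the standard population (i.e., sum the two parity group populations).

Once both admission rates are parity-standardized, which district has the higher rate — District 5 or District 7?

Combined standard total = 226000; weights = 0.1566, 0.2863, 0.2739, 0.2832.
District 5: 0.1566×18.5 + 0.2863×12.5 + 0.2739×14.1 + 0.2832×3.4 = 11.3011 per 10000.
District 7: 0.1566×21.1 + 0.2863×10.4 + 0.2739×11.8 + 0.2832×3.3 = 10.4488 per 10000.
The crude rates (9.82 vs 11.07) would put District 7 higher, but that reflects its parity composition; once standardized to a common parity structure, District 5 has the higher underlying rate.

District 5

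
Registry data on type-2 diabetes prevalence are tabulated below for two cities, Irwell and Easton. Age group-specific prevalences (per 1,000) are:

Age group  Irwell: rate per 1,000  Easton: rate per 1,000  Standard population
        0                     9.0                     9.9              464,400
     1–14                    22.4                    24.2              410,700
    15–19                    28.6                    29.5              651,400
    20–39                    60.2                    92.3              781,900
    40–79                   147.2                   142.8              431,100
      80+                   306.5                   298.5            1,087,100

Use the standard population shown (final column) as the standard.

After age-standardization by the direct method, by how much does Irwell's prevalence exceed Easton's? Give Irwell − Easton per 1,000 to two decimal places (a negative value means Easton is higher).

Standard total = 3,826,600; weights = 0.1214, 0.1073, 0.1702, 0.2043, 0.1127, 0.2841.
Irwell: 0.1214×9.0 + 0.1073×22.4 + 0.1702×28.6 + 0.2043×60.2 + 0.1127×147.2 + 0.2841×306.5 = 124.3228 per 1,000.
Easton: 0.1214×9.9 + 0.1073×24.2 + 0.1702×29.5 + 0.2043×92.3 + 0.1127×142.8 + 0.2841×298.5 = 128.5691 per 1,000.
Difference = 124.3228 − 128.5691 = -4.2463.

-4.25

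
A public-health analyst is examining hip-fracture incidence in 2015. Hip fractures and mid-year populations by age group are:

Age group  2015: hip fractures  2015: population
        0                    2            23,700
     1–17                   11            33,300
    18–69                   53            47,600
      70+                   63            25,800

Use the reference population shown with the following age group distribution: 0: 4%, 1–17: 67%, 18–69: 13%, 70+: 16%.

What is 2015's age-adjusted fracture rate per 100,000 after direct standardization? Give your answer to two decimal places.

Age-specific rates per 100,000 for 2015: 8.44, 33.03, 111.34, 244.19.
Standard weights: 0.04, 0.67, 0.13, 0.16.
Standardized rate: 0.0400×8.44 + 0.6700×33.03 + 0.1300×111.34 + 0.1600×244.19 = 76.0142 per 100,000.

76.01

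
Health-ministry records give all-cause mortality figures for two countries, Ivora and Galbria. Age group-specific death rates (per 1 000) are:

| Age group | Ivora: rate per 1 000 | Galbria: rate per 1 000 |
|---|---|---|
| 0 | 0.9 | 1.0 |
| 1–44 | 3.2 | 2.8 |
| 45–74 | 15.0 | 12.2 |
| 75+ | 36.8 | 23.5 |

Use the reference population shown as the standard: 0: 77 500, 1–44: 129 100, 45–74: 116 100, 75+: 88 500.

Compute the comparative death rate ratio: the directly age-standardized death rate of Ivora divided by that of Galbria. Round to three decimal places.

Standard total = 411 200; weights = 0.1885, 0.3140, 0.2823, 0.2152.
Ivora: 0.1885×0.9 + 0.3140×3.2 + 0.2823×15.0 + 0.2152×36.8 = 13.3297 per 1 000.
Galbria: 0.1885×1.0 + 0.3140×2.8 + 0.2823×12.2 + 0.2152×23.5 = 9.5699 per 1 000.
Ratio = 13.3297 ÷ 9.5699 = 1.39287.

1.393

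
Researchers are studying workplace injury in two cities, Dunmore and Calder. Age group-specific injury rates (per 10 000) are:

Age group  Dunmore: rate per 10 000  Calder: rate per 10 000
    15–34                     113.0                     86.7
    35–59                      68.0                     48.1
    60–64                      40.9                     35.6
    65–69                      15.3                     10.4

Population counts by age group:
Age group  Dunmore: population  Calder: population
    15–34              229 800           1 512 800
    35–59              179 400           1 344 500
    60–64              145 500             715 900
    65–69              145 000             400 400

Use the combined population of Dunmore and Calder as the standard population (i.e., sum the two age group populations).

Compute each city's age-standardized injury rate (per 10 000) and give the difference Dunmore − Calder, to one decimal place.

17.8

Combined standard total = 4 673 300; weights = 0.3729, 0.3261, 0.1843, 0.1167.
Dunmore: 0.3729×113.0 + 0.3261×68.0 + 0.1843×40.9 + 0.1167×15.3 = 73.6342 per 10 000.
Calder: 0.3729×86.7 + 0.3261×48.1 + 0.1843×35.6 + 0.1167×10.4 = 55.7895 per 10 000.
Difference = 73.6342 − 55.7895 = 17.8447.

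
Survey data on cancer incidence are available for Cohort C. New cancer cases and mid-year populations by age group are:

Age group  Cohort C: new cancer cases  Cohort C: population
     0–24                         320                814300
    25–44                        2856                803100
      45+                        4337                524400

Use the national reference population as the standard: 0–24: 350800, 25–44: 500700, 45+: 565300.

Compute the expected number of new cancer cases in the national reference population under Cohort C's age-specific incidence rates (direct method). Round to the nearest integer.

Age-specific rates per 100000 for Cohort C: 39.30, 355.62, 827.04.
Expected new cancer cases = Σ (standard pop × age-specific rate ÷ 100000)
= 350800×39.30/100000 + 500700×355.62/100000 + 565300×827.04/100000
= 137.86 + 1780.60 + 4675.26 = 6593.71.

6594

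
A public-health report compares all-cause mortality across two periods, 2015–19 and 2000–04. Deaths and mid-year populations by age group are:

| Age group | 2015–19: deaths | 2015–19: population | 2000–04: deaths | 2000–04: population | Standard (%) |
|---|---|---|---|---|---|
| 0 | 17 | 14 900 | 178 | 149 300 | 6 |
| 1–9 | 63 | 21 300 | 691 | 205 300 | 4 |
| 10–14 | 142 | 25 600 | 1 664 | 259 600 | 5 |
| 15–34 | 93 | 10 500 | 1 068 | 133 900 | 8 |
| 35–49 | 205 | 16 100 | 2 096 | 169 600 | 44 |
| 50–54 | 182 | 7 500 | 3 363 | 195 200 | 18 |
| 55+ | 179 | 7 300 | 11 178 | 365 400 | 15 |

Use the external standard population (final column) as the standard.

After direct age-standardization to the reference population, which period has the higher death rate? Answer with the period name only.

2015–19

Age-specific rates per 1 000 for 2015–19: 1.141, 2.958, 5.547, 8.857, 12.733, 24.267, 24.521.
For 2000–04: 1.192, 3.366, 6.410, 7.976, 12.358, 17.228, 30.591.
Standard weights: 0.06, 0.04, 0.05, 0.08, 0.44, 0.18, 0.15.
2015–19: 0.0600×1.141 + 0.0400×2.958 + 0.0500×5.547 + 0.0800×8.857 + 0.4400×12.733 + 0.1800×24.267 + 0.1500×24.521 = 14.8212 per 1 000.
2000–04: 0.0600×1.192 + 0.0400×3.366 + 0.0500×6.410 + 0.0800×7.976 + 0.4400×12.358 + 0.1800×17.228 + 0.1500×30.591 = 14.2923 per 1 000.
The crude rates (8.54 vs 13.69) would put 2000–04 higher, but that reflects its age composition; once standardized to a common age structure, 2015–19 has the higher underlying rate.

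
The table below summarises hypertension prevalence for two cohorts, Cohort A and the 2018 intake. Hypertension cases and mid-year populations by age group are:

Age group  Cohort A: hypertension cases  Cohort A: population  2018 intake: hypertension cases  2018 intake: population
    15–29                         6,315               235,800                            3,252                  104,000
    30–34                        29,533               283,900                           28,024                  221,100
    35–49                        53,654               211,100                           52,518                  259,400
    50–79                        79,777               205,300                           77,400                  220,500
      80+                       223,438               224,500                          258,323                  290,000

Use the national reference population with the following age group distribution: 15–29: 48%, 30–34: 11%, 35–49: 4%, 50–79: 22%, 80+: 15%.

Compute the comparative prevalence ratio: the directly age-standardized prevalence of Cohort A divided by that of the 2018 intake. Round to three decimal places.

1.086

Age-specific rates per 1,000 for Cohort A: 26.781, 104.026, 254.164, 388.587, 995.269.
For the 2018 intake: 31.269, 126.748, 202.460, 351.020, 890.769.
Standard weights: 0.48, 0.11, 0.04, 0.22, 0.15.
Cohort A: 0.4800×26.781 + 0.1100×104.026 + 0.0400×254.164 + 0.2200×388.587 + 0.1500×995.269 = 269.2440 per 1,000.
The 2018 intake: 0.4800×31.269 + 0.1100×126.748 + 0.0400×202.460 + 0.2200×351.020 + 0.1500×890.769 = 247.8897 per 1,000.
Ratio = 269.2440 ÷ 247.8897 = 1.08614.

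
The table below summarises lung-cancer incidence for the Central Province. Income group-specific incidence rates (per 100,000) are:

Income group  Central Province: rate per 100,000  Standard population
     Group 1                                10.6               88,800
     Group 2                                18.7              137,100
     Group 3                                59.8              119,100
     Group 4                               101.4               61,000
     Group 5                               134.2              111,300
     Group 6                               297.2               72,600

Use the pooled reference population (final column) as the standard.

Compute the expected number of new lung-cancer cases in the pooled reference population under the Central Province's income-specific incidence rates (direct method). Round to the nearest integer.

533

Expected new lung-cancer cases = Σ (standard pop × income-specific rate ÷ 100,000)
= 88,800×10.6/100,000 + 137,100×18.7/100,000 + 119,100×59.8/100,000 + 61,000×101.4/100,000 + 111,300×134.2/100,000 + 72,600×297.2/100,000
= 9.41 + 25.64 + 71.22 + 61.85 + 149.36 + 215.77 = 533.26.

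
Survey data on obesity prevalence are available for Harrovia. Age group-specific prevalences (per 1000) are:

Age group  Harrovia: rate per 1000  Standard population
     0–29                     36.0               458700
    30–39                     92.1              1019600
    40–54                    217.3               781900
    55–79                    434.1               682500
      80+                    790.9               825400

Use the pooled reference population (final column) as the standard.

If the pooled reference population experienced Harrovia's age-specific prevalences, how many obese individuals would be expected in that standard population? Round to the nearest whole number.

1229407

Expected obese individuals = Σ (standard pop × age-specific rate ÷ 1000)
= 458700×36.0/1000 + 1019600×92.1/1000 + 781900×217.3/1000 + 682500×434.1/1000 + 825400×790.9/1000
= 16513.20 + 93905.16 + 169906.87 + 296273.25 + 652808.86 = 1229407.34.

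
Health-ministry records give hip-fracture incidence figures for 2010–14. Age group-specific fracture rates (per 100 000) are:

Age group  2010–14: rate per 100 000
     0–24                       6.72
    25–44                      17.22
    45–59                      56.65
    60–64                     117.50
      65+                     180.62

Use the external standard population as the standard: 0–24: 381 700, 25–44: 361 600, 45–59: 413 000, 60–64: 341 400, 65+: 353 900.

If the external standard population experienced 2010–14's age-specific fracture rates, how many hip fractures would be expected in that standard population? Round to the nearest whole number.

1362

Expected hip fractures = Σ (standard pop × age-specific rate ÷ 100 000)
= 381 700×6.72/100 000 + 361 600×17.22/100 000 + 413 000×56.65/100 000 + 341 400×117.50/100 000 + 353 900×180.62/100 000
= 25.65 + 62.27 + 233.96 + 401.14 + 639.21 = 1362.24.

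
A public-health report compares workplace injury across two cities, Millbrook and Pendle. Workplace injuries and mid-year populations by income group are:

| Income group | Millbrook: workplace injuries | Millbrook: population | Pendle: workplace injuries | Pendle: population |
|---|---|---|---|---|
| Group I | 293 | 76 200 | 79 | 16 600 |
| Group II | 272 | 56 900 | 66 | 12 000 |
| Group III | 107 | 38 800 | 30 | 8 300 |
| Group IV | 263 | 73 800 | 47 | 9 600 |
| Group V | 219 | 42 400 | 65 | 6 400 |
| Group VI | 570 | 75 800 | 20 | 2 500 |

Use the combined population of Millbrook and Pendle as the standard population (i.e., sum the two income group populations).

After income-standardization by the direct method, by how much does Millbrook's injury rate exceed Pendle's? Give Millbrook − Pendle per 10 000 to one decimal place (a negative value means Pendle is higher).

Income-specific rates per 10 000 for Millbrook: 38.45, 47.80, 27.58, 35.64, 51.65, 75.20.
For Pendle: 47.59, 55.00, 36.14, 48.96, 101.56, 80.00.
Combined standard total = 419 300; weights = 0.2213, 0.1643, 0.1123, 0.1989, 0.1164, 0.1867.
Millbrook: 0.2213×38.45 + 0.1643×47.80 + 0.1123×27.58 + 0.1989×35.64 + 0.1164×51.65 + 0.1867×75.20 = 46.6051 per 10 000.
Pendle: 0.2213×47.59 + 0.1643×55.00 + 0.1123×36.14 + 0.1989×48.96 + 0.1164×101.56 + 0.1867×80.00 = 60.1280 per 10 000.
Difference = 46.6051 − 60.1280 = -13.5229.

-13.5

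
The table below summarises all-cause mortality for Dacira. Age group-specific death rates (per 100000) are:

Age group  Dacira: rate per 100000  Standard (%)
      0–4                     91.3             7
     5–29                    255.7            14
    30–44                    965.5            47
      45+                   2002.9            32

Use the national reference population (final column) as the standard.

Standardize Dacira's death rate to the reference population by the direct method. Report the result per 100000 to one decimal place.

Standard weights: 0.07, 0.14, 0.47, 0.32.
Standardized rate: 0.0700×91.3 + 0.1400×255.7 + 0.4700×965.5 + 0.3200×2002.9 = 1136.9020 per 100000.

1136.9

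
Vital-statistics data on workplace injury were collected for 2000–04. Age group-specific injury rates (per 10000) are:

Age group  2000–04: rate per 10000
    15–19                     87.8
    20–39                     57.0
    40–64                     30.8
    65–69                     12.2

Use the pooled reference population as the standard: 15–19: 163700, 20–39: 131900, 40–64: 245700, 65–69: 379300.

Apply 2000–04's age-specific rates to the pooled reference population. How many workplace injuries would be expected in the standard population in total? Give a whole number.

3409

Expected workplace injuries = Σ (standard pop × age-specific rate ÷ 10000)
= 163700×87.8/10000 + 131900×57.0/10000 + 245700×30.8/10000 + 379300×12.2/10000
= 1437.29 + 751.83 + 756.76 + 462.75 = 3408.62.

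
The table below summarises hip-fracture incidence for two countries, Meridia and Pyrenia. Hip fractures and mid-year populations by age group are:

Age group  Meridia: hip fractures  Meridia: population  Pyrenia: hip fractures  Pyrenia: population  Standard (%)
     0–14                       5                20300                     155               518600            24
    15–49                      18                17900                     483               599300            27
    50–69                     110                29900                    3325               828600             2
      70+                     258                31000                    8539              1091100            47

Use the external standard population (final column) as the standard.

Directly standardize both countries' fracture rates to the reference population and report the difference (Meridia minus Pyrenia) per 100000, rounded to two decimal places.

26.80

Age-specific rates per 100000 for Meridia: 24.63, 100.56, 367.89, 832.26.
For Pyrenia: 29.89, 80.59, 401.28, 782.60.
Standard weights: 0.24, 0.27, 0.02, 0.47.
Meridia: 0.2400×24.63 + 0.2700×100.56 + 0.0200×367.89 + 0.4700×832.26 = 431.5813 per 100000.
Pyrenia: 0.2400×29.89 + 0.2700×80.59 + 0.0200×401.28 + 0.4700×782.60 = 404.7833 per 100000.
Difference = 431.5813 − 404.7833 = 26.7980.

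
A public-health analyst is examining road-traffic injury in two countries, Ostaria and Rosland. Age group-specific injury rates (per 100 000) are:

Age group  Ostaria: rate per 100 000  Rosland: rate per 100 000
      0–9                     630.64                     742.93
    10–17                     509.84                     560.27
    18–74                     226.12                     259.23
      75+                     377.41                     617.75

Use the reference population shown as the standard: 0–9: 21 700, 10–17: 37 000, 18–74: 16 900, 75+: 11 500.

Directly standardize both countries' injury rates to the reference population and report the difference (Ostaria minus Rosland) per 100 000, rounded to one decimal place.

Standard total = 87 100; weights = 0.2491, 0.4248, 0.1940, 0.1320.
Ostaria: 0.2491×630.64 + 0.4248×509.84 + 0.1940×226.12 + 0.1320×377.41 = 467.4008 per 100 000.
Rosland: 0.2491×742.93 + 0.4248×560.27 + 0.1940×259.23 + 0.1320×617.75 = 554.9562 per 100 000.
Difference = 467.4008 − 554.9562 = -87.5554.

-87.6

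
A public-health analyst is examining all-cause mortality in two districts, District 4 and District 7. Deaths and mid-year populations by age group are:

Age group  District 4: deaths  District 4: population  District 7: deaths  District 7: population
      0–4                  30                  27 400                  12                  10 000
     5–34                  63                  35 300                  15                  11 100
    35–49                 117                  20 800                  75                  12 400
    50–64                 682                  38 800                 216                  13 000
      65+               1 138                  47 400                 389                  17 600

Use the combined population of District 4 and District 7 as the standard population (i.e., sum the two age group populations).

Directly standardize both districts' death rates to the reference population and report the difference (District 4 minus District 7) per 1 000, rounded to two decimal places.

Age-specific rates per 1 000 for District 4: 1.095, 1.785, 5.625, 17.577, 24.008.
For District 7: 1.200, 1.351, 6.048, 16.615, 22.102.
Combined standard total = 233 800; weights = 0.1600, 0.1985, 0.1420, 0.2216, 0.2780.
District 4: 0.1600×1.095 + 0.1985×1.785 + 0.1420×5.625 + 0.2216×17.577 + 0.2780×24.008 = 11.8972 per 1 000.
District 7: 0.1600×1.200 + 0.1985×1.351 + 0.1420×6.048 + 0.2216×16.615 + 0.2780×22.102 = 11.1451 per 1 000.
Difference = 11.8972 − 11.1451 = 0.7521.

0.75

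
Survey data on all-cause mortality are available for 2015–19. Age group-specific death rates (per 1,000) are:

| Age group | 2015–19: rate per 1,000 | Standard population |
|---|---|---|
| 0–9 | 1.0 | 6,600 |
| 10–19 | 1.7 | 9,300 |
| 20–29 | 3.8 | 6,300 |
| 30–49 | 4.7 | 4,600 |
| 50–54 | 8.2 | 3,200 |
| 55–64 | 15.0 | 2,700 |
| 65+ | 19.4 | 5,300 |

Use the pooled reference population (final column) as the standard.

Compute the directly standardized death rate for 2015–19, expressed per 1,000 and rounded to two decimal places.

6.25

Standard total = 38,000; weights = 0.1737, 0.2447, 0.1658, 0.1211, 0.0842, 0.0711, 0.1395.
Standardized rate: 0.1737×1.0 + 0.2447×1.7 + 0.1658×3.8 + 0.1211×4.7 + 0.0842×8.2 + 0.0711×15.0 + 0.1395×19.4 = 6.2508 per 1,000.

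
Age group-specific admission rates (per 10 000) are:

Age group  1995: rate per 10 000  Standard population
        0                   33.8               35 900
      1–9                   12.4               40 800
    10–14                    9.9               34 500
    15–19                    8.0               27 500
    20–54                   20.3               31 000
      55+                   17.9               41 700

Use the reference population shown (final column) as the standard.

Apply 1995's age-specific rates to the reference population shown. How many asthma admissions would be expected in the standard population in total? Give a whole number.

Expected asthma admissions = Σ (standard pop × age-specific rate ÷ 10 000)
= 35 900×33.8/10 000 + 40 800×12.4/10 000 + 34 500×9.9/10 000 + 27 500×8.0/10 000 + 31 000×20.3/10 000 + 41 700×17.9/10 000
= 121.34 + 50.59 + 34.16 + 22.00 + 62.93 + 74.64 = 365.66.

366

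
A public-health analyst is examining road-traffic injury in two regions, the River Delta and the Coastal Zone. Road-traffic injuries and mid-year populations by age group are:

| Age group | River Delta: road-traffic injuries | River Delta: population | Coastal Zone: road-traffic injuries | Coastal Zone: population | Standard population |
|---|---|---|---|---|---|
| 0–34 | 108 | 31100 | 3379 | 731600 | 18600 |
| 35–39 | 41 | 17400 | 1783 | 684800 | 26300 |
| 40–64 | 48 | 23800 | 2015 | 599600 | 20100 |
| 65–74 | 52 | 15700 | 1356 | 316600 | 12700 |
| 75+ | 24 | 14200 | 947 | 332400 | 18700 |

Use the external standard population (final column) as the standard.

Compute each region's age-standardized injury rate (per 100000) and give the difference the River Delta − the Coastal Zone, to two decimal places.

Age-specific rates per 100000 for the River Delta: 347.27, 235.63, 201.68, 331.21, 169.01.
For the Coastal Zone: 461.86, 260.37, 336.06, 428.30, 284.90.
Standard total = 96400; weights = 0.1929, 0.2728, 0.2085, 0.1317, 0.1940.
The River Delta: 0.1929×347.27 + 0.2728×235.63 + 0.2085×201.68 + 0.1317×331.21 + 0.1940×169.01 = 249.7615 per 100000.
The Coastal Zone: 0.1929×461.86 + 0.2728×260.37 + 0.2085×336.06 + 0.1317×428.30 + 0.1940×284.90 = 341.9099 per 100000.
Difference = 249.7615 − 341.9099 = -92.1485.

-92.15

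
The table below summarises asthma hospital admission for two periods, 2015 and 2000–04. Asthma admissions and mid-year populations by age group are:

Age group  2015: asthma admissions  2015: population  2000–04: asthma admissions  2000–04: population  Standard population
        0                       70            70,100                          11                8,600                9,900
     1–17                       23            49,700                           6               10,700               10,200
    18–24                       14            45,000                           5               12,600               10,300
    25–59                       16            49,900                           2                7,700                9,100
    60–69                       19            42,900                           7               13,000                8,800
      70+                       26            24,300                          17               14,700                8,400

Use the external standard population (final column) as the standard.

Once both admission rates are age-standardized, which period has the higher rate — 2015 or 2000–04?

2000–04

Age-specific rates per 10,000 for 2015: 9.99, 4.63, 3.11, 3.21, 4.43, 10.70.
For 2000–04: 12.79, 5.61, 3.97, 2.60, 5.38, 11.56.
Standard total = 56,700; weights = 0.1746, 0.1799, 0.1817, 0.1605, 0.1552, 0.1481.
2015: 0.1746×9.99 + 0.1799×4.63 + 0.1817×3.11 + 0.1605×3.21 + 0.1552×4.43 + 0.1481×10.70 = 5.9283 per 10,000.
2000–04: 0.1746×12.79 + 0.1799×5.61 + 0.1817×3.97 + 0.1605×2.60 + 0.1552×5.38 + 0.1481×11.56 = 6.9288 per 10,000.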